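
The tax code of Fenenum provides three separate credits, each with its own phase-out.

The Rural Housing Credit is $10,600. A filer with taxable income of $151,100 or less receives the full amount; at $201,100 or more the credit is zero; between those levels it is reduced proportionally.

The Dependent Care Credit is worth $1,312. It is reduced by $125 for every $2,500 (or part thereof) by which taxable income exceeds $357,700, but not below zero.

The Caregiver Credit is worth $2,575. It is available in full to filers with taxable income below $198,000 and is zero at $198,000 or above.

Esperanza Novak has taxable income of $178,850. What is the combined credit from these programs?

$8,604

Rural Housing Credit: $178,850 is $27,750 into a $50,000 phase-out range, leaving 22,250/50,000 of the credit: $10,600 × 22,250/50,000 = $4,717.
Dependent Care Credit: $178,850 is at or below the $357,700 threshold, so the full $1,312 applies.
Caregiver Credit: $178,850 is below the $198,000 cutoff, so the full $2,575 applies.
Total: $4,717 + $1,312 + $2,575 = $8,604.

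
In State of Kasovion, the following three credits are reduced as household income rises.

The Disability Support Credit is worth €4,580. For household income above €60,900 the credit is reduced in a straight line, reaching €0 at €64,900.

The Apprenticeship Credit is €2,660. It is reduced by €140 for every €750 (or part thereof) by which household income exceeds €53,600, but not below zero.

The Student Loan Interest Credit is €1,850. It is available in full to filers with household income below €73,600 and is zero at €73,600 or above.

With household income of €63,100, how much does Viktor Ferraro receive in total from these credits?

Disability Support Credit: €63,100 is €2,200 into a €4,000 phase-out range, leaving 1,800/4,000 of the credit: €4,580 × 1,800/4,000 = €2,061.
Apprenticeship Credit: income exceeds €53,600 by €9,500, which is 13 full-or-partial €750 increments; reduction = 13 × €140 = €1,820, leaving €840.
Student Loan Interest Credit: €63,100 is below the €73,600 cutoff, so the full €1,850 applies.
Total: €2,061 + €840 + €1,850 = €4,751.

€4,751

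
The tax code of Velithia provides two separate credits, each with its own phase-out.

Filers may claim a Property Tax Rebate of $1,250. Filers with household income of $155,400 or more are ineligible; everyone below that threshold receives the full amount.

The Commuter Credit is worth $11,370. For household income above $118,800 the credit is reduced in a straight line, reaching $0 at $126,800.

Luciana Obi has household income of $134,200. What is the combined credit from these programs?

Property Tax Rebate: $134,200 is below the $155,400 cutoff, so the full $1,250 applies.
Commuter Credit: $134,200 is at or above $126,800, so the credit is $0.
Total: $1,250 + $0 = $1,250.

$1,250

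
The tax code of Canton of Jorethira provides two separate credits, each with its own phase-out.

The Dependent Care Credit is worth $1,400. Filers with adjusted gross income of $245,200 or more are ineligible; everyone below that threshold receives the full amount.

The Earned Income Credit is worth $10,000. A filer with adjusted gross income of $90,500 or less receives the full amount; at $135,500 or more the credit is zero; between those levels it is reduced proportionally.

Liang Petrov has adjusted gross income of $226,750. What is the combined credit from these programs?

Dependent Care Credit: $226,750 is below the $245,200 cutoff, so the full $1,400 applies.
Earned Income Credit: $226,750 is at or above $135,500, so the credit is $0.
Total: $1,400 + $0 = $1,400.

$1,400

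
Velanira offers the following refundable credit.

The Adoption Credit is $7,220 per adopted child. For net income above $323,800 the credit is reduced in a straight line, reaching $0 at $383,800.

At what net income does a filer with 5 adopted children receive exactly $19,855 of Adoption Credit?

$350,800

Full credit = 5 × $7,220 = $36,100.
$19,855 is 19,855/36,100 of the full $36,100, so 16,245/36,100 of the $60,000 range has been used: income = $323,800 + $60,000 × 16,245/36,100 = $350,800.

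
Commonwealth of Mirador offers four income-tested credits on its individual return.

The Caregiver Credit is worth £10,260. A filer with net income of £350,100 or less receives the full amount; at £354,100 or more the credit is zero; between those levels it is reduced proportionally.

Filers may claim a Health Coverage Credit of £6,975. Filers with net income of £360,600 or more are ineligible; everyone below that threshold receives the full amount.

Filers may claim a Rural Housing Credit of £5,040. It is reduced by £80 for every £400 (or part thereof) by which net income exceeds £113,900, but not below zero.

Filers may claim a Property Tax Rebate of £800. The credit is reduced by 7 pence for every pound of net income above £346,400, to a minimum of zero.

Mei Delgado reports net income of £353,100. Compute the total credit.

£9,871

Caregiver Credit: £353,100 is £3,000 into a £4,000 phase-out range, leaving 1,000/4,000 of the credit: £10,260 × 1,000/4,000 = £2,565.
Health Coverage Credit: £353,100 is below the £360,600 cutoff, so the full £6,975 applies.
Rural Housing Credit: income exceeds £113,900 by £239,200 → 598 increments × £80 = £47,840 ≥ base, so the credit is £0.
Property Tax Rebate: 7% of the £6,700 excess over £346,400 is £469; credit = £800 − £469 = £331.
Total: £2,565 + £6,975 + £0 + £331 = £9,871.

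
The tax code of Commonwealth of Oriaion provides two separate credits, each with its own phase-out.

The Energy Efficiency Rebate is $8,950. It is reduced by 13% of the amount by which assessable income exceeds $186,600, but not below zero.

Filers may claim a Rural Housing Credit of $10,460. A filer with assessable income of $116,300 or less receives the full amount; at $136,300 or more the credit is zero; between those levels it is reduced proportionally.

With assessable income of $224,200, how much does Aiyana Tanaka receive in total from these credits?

Energy Efficiency Rebate: 13% of the $37,600 excess over $186,600 is $4,888; credit = $8,950 − $4,888 = $4,062.
Rural Housing Credit: $224,200 is at or above $136,300, so the credit is $0.
Total: $4,062 + $0 = $4,062.

$4,062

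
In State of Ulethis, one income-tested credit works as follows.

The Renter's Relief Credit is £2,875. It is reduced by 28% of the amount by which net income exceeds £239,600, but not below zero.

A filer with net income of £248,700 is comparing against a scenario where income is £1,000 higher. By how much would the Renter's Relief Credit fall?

£280

At £248,700 — 28% of the £9,100 excess over £239,600 is £2,548; credit = £2,875 − £2,548 = £327.
At £249,700 — 28% of the £10,100 excess over £239,600 is £2,828; credit = £2,875 − £2,828 = £47.
Lost: £327 − £47 = £280.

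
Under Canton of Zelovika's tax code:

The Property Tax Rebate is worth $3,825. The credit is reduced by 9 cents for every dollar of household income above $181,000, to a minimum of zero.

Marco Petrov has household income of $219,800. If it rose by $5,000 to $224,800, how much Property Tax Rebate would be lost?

$333

At $219,800 — 9% of the $38,800 excess over $181,000 is $3,492; credit = $3,825 − $3,492 = $333.
At $224,800 — 9% of the $43,800 excess over $181,000 is $3,942 ≥ base, so the credit is $0.
Lost: $333 − $0 = $333.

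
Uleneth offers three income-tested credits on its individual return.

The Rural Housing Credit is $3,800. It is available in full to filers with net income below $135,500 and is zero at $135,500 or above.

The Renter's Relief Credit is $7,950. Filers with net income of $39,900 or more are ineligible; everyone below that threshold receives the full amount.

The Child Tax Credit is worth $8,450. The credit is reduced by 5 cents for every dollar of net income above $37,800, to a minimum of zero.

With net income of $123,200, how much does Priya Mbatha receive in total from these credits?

$7,980

Rural Housing Credit: $123,200 is below the $135,500 cutoff, so the full $3,800 applies.
Renter's Relief Credit: $123,200 meets or exceeds the $39,900 cutoff, so the credit is $0.
Child Tax Credit: 5% of the $85,400 excess over $37,800 is $4,270; credit = $8,450 − $4,270 = $4,180.
Total: $3,800 + $0 + $4,180 = $7,980.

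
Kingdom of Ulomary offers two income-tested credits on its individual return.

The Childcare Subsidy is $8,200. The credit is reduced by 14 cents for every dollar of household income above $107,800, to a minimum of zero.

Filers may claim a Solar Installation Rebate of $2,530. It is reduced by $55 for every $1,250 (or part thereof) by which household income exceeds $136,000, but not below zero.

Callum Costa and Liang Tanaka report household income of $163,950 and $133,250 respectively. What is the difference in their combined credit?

$5,563

Callum ($163,950): Childcare Subsidy: 14% of the $56,150 excess over $107,800 is $7,861; credit = $8,200 − $7,861 = $339. Solar Installation Rebate: income exceeds $136,000 by $27,950, which is 23 full-or-partial $1,250 increments; reduction = 23 × $55 = $1,265, leaving $1,265. total $339 + $1,265 = $1,604
Liang ($133,250): Childcare Subsidy: 14% of the $25,450 excess over $107,800 is $3,563; credit = $8,200 − $3,563 = $4,637. Solar Installation Rebate: $133,250 is at or below the $136,000 threshold, so the full $2,530 applies. total $4,637 + $2,530 = $7,167
Difference: |$1,604 − $7,167| = $5,563.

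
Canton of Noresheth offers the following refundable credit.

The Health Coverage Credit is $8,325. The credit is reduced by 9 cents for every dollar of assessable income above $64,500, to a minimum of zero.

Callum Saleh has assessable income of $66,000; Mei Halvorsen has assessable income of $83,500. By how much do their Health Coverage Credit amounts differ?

Callum ($66,000): Health Coverage Credit: 9% of the $1,500 excess over $64,500 is $135; credit = $8,325 − $135 = $8,190.
Mei ($83,500): Health Coverage Credit: 9% of the $19,000 excess over $64,500 is $1,710; credit = $8,325 − $1,710 = $6,615.
Difference: |$8,190 − $6,615| = $1,575.

$1,575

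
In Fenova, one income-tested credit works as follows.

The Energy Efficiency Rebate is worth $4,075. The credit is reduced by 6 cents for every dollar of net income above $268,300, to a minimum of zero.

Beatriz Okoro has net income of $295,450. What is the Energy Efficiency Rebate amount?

$2,446

Energy Efficiency Rebate: 6% of the $27,150 excess over $268,300 is $1,629; credit = $4,075 − $1,629 = $2,446.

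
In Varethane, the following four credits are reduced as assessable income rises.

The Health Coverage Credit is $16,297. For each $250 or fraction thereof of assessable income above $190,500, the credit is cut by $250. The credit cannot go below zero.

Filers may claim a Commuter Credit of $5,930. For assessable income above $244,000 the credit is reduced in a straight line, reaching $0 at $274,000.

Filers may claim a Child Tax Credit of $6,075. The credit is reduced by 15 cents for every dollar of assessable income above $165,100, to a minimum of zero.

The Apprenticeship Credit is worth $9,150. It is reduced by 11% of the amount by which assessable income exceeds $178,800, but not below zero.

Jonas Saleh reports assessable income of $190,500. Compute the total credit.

$32,355

Health Coverage Credit: $190,500 is at or below the $190,500 threshold, so the full $16,297 applies.
Commuter Credit: $190,500 is at or below the $244,000 threshold, so the full $5,930 applies.
Child Tax Credit: 15% of the $25,400 excess over $165,100 is $3,810; credit = $6,075 − $3,810 = $2,265.
Apprenticeship Credit: 11% of the $11,700 excess over $178,800 is $1,287; credit = $9,150 − $1,287 = $7,863.
Total: $16,297 + $5,930 + $2,265 + $7,863 = $32,355.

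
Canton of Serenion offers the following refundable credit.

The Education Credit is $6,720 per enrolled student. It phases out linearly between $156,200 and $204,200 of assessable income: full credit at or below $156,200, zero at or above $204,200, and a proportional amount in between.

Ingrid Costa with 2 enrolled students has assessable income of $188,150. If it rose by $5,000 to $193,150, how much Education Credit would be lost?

At $188,150 — base = 2 × $6,720 = $13,440. $188,150 is $31,950 into a $48,000 phase-out range, leaving 16,050/48,000 of the credit: $13,440 × 16,050/48,000 = $4,494.
At $193,150 — base = 2 × $6,720 = $13,440. $193,150 is $36,950 into a $48,000 phase-out range, leaving 11,050/48,000 of the credit: $13,440 × 11,050/48,000 = $3,094.
Lost: $4,494 − $3,094 = $1,400.

$1,400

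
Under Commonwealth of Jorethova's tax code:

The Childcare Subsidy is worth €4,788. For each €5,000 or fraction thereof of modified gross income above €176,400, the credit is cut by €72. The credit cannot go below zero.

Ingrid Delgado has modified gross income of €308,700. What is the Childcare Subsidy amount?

€2,844

Childcare Subsidy: income exceeds €176,400 by €132,300, which is 27 full-or-partial €5,000 increments; reduction = 27 × €72 = €1,944, leaving €2,844.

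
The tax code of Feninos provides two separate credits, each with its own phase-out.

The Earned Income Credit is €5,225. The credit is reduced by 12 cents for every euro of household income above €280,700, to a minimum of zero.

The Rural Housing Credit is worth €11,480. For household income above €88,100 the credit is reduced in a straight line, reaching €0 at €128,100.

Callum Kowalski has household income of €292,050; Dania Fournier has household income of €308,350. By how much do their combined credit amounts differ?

€1,956

Callum (€292,050): Earned Income Credit: 12% of the €11,350 excess over €280,700 is €1,362; credit = €5,225 − €1,362 = €3,863. Rural Housing Credit: €292,050 is at or above €128,100, so the credit is €0. total €3,863 + €0 = €3,863
Dania (€308,350): Earned Income Credit: 12% of the €27,650 excess over €280,700 is €3,318; credit = €5,225 − €3,318 = €1,907. Rural Housing Credit: €308,350 is at or above €128,100, so the credit is €0. total €1,907 + €0 = €1,907
Difference: |€3,863 − €1,907| = €1,956.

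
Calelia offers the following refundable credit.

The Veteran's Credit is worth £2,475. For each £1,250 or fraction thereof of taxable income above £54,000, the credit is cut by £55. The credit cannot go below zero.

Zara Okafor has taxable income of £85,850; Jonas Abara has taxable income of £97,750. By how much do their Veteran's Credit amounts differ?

Zara (£85,850): Veteran's Credit: income exceeds £54,000 by £31,850, which is 26 full-or-partial £1,250 increments; reduction = 26 × £55 = £1,430, leaving £1,045.
Jonas (£97,750): Veteran's Credit: income exceeds £54,000 by £43,750, which is 35 full-or-partial £1,250 increments; reduction = 35 × £55 = £1,925, leaving £550.
Difference: |£1,045 − £550| = £495.

£495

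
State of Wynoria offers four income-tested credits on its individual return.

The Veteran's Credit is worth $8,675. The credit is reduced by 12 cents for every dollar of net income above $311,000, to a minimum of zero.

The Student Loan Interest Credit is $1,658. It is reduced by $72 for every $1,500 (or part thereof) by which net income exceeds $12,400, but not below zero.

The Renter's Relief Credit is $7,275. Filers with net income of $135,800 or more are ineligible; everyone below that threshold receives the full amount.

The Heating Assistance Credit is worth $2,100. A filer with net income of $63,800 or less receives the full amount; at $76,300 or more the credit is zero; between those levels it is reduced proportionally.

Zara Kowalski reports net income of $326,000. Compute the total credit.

Veteran's Credit: 12% of the $15,000 excess over $311,000 is $1,800; credit = $8,675 − $1,800 = $6,875.
Student Loan Interest Credit: income exceeds $12,400 by $313,600 → 210 increments × $72 = $15,120 ≥ base, so the credit is $0.
Renter's Relief Credit: $326,000 meets or exceeds the $135,800 cutoff, so the credit is $0.
Heating Assistance Credit: $326,000 is at or above $76,300, so the credit is $0.
Total: $6,875 + $0 + $0 + $0 = $6,875.

$6,875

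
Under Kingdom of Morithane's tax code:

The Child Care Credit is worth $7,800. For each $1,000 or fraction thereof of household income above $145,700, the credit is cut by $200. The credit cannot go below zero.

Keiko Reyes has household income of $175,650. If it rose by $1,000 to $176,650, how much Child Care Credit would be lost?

At $175,650 — income exceeds $145,700 by $29,950, which is 30 full-or-partial $1,000 increments; reduction = 30 × $200 = $6,000, leaving $1,800.
At $176,650 — income exceeds $145,700 by $30,950, which is 31 full-or-partial $1,000 increments; reduction = 31 × $200 = $6,200, leaving $1,600.
Lost: $1,800 − $1,600 = $200.

$200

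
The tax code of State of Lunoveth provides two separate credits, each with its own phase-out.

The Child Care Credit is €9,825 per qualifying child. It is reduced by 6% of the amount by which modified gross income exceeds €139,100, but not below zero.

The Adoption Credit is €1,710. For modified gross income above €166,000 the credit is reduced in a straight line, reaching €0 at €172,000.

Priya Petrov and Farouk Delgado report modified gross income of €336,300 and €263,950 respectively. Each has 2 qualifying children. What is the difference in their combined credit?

Priya (€336,300): Child Care Credit: base = 2 × €9,825 = €19,650. 6% of the €197,200 excess over €139,100 is €11,832; credit = €19,650 − €11,832 = €7,818. Adoption Credit: €336,300 is at or above €172,000, so the credit is €0. total €7,818 + €0 = €7,818
Farouk (€263,950): Child Care Credit: base = 2 × €9,825 = €19,650. 6% of the €124,850 excess over €139,100 is €7,491; credit = €19,650 − €7,491 = €12,159. Adoption Credit: €263,950 is at or above €172,000, so the credit is €0. total €12,159 + €0 = €12,159
Difference: |€7,818 − €12,159| = €4,341.

€4,341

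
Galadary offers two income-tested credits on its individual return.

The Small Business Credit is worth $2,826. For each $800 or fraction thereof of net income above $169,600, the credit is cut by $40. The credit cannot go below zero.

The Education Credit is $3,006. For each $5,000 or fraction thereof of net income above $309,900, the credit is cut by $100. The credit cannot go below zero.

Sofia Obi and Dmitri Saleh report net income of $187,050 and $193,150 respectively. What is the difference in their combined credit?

$320

Sofia ($187,050): Small Business Credit: income exceeds $169,600 by $17,450, which is 22 full-or-partial $800 increments; reduction = 22 × $40 = $880, leaving $1,946. Education Credit: $187,050 is at or below the $309,900 threshold, so the full $3,006 applies. total $1,946 + $3,006 = $4,952
Dmitri ($193,150): Small Business Credit: income exceeds $169,600 by $23,550, which is 30 full-or-partial $800 increments; reduction = 30 × $40 = $1,200, leaving $1,626. Education Credit: $193,150 is at or below the $309,900 threshold, so the full $3,006 applies. total $1,626 + $3,006 = $4,632
Difference: |$4,952 − $4,632| = $320.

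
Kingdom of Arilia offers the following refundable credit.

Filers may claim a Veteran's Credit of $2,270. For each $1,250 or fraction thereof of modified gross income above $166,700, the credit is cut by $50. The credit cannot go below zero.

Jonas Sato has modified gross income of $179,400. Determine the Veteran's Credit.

Veteran's Credit: income exceeds $166,700 by $12,700, which is 11 full-or-partial $1,250 increments; reduction = 11 × $50 = $550, leaving $1,720.

$1,720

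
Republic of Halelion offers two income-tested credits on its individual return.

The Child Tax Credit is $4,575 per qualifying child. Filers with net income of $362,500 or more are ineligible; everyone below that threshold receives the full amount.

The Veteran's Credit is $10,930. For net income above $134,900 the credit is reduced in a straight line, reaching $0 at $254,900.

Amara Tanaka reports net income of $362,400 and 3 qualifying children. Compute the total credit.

Child Tax Credit: base = 3 × $4,575 = $13,725. $362,400 is below the $362,500 cutoff, so the full $13,725 applies.
Veteran's Credit: $362,400 is at or above $254,900, so the credit is $0.
Total: $13,725 + $0 = $13,725.

$13,725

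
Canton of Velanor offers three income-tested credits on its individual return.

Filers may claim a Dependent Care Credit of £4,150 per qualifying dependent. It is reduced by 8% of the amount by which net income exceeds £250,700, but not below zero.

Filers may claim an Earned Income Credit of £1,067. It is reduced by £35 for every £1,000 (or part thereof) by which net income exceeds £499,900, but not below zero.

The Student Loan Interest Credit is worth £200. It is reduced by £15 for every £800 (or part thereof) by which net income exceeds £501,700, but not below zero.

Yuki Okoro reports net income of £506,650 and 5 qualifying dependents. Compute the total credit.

Dependent Care Credit: base = 5 × £4,150 = £20,750. 8% of the £255,950 excess over £250,700 is £20,476; credit = £20,750 − £20,476 = £274.
Earned Income Credit: income exceeds £499,900 by £6,750, which is 7 full-or-partial £1,000 increments; reduction = 7 × £35 = £245, leaving £822.
Student Loan Interest Credit: income exceeds £501,700 by £4,950, which is 7 full-or-partial £800 increments; reduction = 7 × £15 = £105, leaving £95.
Total: £274 + £822 + £95 = £1,191.

£1,191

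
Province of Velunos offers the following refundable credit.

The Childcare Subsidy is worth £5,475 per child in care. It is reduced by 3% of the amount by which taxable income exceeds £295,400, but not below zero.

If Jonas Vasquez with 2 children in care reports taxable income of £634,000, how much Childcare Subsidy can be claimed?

Childcare Subsidy: base = 2 × £5,475 = £10,950. 3% of the £338,600 excess over £295,400 is £10,158; credit = £10,950 − £10,158 = £792.

£792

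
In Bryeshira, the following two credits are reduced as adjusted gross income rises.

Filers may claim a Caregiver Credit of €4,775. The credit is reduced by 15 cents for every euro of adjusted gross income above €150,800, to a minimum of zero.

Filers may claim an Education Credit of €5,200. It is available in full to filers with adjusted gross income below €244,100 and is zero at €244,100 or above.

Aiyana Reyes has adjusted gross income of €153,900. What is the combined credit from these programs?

Caregiver Credit: 15% of the €3,100 excess over €150,800 is €465; credit = €4,775 − €465 = €4,310.
Education Credit: €153,900 is below the €244,100 cutoff, so the full €5,200 applies.
Total: €4,310 + €5,200 = €9,510.

€9,510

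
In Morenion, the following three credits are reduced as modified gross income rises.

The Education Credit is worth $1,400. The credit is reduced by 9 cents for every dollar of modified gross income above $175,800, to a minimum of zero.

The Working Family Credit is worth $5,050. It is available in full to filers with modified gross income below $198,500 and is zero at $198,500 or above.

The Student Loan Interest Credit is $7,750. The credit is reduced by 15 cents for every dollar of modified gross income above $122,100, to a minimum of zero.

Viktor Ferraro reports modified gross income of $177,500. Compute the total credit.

$6,297

Education Credit: 9% of the $1,700 excess over $175,800 is $153; credit = $1,400 − $153 = $1,247.
Working Family Credit: $177,500 is below the $198,500 cutoff, so the full $5,050 applies.
Student Loan Interest Credit: 15% of the $55,400 excess over $122,100 is $8,310 ≥ base, so the credit is $0.
Total: $1,247 + $5,050 + $0 = $6,297.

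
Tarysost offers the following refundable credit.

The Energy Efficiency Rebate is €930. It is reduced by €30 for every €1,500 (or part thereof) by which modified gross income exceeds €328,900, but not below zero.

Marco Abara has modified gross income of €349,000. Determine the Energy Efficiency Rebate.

€510

Energy Efficiency Rebate: income exceeds €328,900 by €20,100, which is 14 full-or-partial €1,500 increments; reduction = 14 × €30 = €420, leaving €510.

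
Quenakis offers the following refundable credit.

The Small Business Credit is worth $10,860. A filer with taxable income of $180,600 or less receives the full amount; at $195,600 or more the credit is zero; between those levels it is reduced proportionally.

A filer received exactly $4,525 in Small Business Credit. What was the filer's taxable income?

$189,350

$4,525 is 4,525/10,860 of the full $10,860, so 6,335/10,860 of the $15,000 range has been used: income = $180,600 + $15,000 × 6,335/10,860 = $189,350.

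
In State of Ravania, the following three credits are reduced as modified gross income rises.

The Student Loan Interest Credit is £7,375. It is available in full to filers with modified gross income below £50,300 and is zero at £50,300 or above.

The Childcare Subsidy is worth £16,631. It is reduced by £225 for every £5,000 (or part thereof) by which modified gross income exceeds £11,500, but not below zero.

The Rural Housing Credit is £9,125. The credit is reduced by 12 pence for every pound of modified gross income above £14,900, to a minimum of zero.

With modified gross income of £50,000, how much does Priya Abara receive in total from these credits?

£27,119

Student Loan Interest Credit: £50,000 is below the £50,300 cutoff, so the full £7,375 applies.
Childcare Subsidy: income exceeds £11,500 by £38,500, which is 8 full-or-partial £5,000 increments; reduction = 8 × £225 = £1,800, leaving £14,831.
Rural Housing Credit: 12% of the £35,100 excess over £14,900 is £4,212; credit = £9,125 − £4,212 = £4,913.
Total: £7,375 + £14,831 + £4,913 = £27,119.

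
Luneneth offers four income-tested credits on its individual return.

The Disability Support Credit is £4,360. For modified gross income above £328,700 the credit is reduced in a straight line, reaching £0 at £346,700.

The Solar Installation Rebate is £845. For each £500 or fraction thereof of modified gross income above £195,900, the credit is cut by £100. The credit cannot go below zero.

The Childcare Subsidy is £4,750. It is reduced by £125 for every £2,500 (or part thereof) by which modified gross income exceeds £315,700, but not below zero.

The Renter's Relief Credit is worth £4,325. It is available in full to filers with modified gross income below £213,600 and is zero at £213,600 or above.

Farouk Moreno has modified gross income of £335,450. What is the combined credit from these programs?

Disability Support Credit: £335,450 is £6,750 into a £18,000 phase-out range, leaving 11,250/18,000 of the credit: £4,360 × 11,250/18,000 = £2,725.
Solar Installation Rebate: income exceeds £195,900 by £139,550 → 280 increments × £100 = £28,000 ≥ base, so the credit is £0.
Childcare Subsidy: income exceeds £315,700 by £19,750, which is 8 full-or-partial £2,500 increments; reduction = 8 × £125 = £1,000, leaving £3,750.
Renter's Relief Credit: £335,450 meets or exceeds the £213,600 cutoff, so the credit is £0.
Total: £2,725 + £0 + £3,750 + £0 = £6,475.

£6,475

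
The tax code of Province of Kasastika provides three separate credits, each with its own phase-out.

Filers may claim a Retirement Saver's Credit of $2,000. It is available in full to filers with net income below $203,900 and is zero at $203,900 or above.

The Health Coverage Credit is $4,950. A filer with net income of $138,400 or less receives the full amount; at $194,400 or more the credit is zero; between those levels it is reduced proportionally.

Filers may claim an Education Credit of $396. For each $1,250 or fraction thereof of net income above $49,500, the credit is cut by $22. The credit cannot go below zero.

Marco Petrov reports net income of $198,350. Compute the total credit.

Retirement Saver's Credit: $198,350 is below the $203,900 cutoff, so the full $2,000 applies.
Health Coverage Credit: $198,350 is at or above $194,400, so the credit is $0.
Education Credit: income exceeds $49,500 by $148,850 → 120 increments × $22 = $2,640 ≥ base, so the credit is $0.
Total: $2,000 + $0 + $0 = $2,000.

$2,000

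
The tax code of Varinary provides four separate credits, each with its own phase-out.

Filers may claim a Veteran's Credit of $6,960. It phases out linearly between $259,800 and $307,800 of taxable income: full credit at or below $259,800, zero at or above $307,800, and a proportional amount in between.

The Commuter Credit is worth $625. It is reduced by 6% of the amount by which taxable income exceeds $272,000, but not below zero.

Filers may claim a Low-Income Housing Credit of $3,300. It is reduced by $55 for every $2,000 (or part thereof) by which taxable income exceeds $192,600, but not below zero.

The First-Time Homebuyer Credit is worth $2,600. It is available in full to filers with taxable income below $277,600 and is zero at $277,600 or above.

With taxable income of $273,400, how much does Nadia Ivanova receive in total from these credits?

Veteran's Credit: $273,400 is $13,600 into a $48,000 phase-out range, leaving 34,400/48,000 of the credit: $6,960 × 34,400/48,000 = $4,988.
Commuter Credit: 6% of the $1,400 excess over $272,000 is $84; credit = $625 − $84 = $541.
Low-Income Housing Credit: income exceeds $192,600 by $80,800, which is 41 full-or-partial $2,000 increments; reduction = 41 × $55 = $2,255, leaving $1,045.
First-Time Homebuyer Credit: $273,400 is below the $277,600 cutoff, so the full $2,600 applies.
Total: $4,988 + $541 + $1,045 + $2,600 = $9,174.

$9,174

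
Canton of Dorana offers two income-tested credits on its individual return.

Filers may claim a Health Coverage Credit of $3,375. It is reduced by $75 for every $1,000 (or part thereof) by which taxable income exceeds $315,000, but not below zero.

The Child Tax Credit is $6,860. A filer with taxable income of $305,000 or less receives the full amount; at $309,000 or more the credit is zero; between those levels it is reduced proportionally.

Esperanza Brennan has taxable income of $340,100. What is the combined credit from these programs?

Health Coverage Credit: income exceeds $315,000 by $25,100, which is 26 full-or-partial $1,000 increments; reduction = 26 × $75 = $1,950, leaving $1,425.
Child Tax Credit: $340,100 is at or above $309,000, so the credit is $0.
Total: $1,425 + $0 = $1,425.

$1,425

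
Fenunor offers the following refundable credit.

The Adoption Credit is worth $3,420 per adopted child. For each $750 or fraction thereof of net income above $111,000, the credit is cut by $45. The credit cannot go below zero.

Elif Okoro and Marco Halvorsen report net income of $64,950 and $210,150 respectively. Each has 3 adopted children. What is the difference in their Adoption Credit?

$5,985

Elif ($64,950): Adoption Credit: base = 3 × $3,420 = $10,260. $64,950 is at or below the $111,000 threshold, so the full $10,260 applies.
Marco ($210,150): Adoption Credit: base = 3 × $3,420 = $10,260. income exceeds $111,000 by $99,150, which is 133 full-or-partial $750 increments; reduction = 133 × $45 = $5,985, leaving $4,275.
Difference: |$10,260 − $4,275| = $5,985.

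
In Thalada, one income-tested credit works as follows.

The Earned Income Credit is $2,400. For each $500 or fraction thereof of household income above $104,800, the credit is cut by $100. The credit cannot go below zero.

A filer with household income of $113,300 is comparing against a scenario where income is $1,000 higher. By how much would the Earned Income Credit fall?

At $113,300 — income exceeds $104,800 by $8,500, which is 17 full-or-partial $500 increments; reduction = 17 × $100 = $1,700, leaving $700.
At $114,300 — income exceeds $104,800 by $9,500, which is 19 full-or-partial $500 increments; reduction = 19 × $100 = $1,900, leaving $500.
Lost: $700 − $500 = $200.

$200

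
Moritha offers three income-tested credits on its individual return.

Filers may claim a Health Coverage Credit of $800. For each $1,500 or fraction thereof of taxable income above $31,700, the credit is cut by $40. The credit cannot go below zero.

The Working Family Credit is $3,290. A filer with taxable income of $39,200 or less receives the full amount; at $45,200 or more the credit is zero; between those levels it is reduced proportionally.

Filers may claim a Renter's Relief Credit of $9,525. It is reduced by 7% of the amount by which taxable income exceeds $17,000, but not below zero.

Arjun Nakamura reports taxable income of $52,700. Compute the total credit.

$7,266

Health Coverage Credit: income exceeds $31,700 by $21,000, which is 14 full-or-partial $1,500 increments; reduction = 14 × $40 = $560, leaving $240.
Working Family Credit: $52,700 is at or above $45,200, so the credit is $0.
Renter's Relief Credit: 7% of the $35,700 excess over $17,000 is $2,499; credit = $9,525 − $2,499 = $7,026.
Total: $240 + $0 + $7,026 = $7,266.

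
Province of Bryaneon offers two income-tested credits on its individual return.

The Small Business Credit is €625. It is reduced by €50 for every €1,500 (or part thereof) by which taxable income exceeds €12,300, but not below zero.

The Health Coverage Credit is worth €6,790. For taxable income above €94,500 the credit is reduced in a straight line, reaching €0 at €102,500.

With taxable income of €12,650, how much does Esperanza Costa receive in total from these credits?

Small Business Credit: income exceeds €12,300 by €350, which is 1 full-or-partial €1,500 increment; reduction = 1 × €50 = €50, leaving €575.
Health Coverage Credit: €12,650 is at or below the €94,500 threshold, so the full €6,790 applies.
Total: €575 + €6,790 = €7,365.

€7,365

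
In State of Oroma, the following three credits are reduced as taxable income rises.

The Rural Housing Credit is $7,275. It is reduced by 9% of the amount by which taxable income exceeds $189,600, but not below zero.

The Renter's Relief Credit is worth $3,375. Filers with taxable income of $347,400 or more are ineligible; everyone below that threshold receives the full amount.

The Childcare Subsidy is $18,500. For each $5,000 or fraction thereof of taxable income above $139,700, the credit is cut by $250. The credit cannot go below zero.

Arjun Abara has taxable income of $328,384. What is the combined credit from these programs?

$12,375

Rural Housing Credit: 9% of the $138,784 excess over $189,600 is $12,490.56 ≥ base, so the credit is $0.
Renter's Relief Credit: $328,384 is below the $347,400 cutoff, so the full $3,375 applies.
Childcare Subsidy: income exceeds $139,700 by $188,684, which is 38 full-or-partial $5,000 increments; reduction = 38 × $250 = $9,500, leaving $9,000.
Total: $0 + $3,375 + $9,000 = $12,375.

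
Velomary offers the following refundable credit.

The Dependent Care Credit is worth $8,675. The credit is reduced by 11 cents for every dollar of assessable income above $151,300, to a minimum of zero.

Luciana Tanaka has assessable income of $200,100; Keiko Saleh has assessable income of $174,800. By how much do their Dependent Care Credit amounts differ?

Luciana ($200,100): Dependent Care Credit: 11% of the $48,800 excess over $151,300 is $5,368; credit = $8,675 − $5,368 = $3,307.
Keiko ($174,800): Dependent Care Credit: 11% of the $23,500 excess over $151,300 is $2,585; credit = $8,675 − $2,585 = $6,090.
Difference: |$3,307 − $6,090| = $2,783.

$2,783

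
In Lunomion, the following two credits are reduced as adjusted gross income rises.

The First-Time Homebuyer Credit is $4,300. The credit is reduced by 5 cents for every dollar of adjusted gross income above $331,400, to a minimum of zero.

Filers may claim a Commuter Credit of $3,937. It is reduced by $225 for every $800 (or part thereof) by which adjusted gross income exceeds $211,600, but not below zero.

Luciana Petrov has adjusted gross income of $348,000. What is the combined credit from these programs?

First-Time Homebuyer Credit: 5% of the $16,600 excess over $331,400 is $830; credit = $4,300 − $830 = $3,470.
Commuter Credit: income exceeds $211,600 by $136,400 → 171 increments × $225 = $38,475 ≥ base, so the credit is $0.
Total: $3,470 + $0 = $3,470.

$3,470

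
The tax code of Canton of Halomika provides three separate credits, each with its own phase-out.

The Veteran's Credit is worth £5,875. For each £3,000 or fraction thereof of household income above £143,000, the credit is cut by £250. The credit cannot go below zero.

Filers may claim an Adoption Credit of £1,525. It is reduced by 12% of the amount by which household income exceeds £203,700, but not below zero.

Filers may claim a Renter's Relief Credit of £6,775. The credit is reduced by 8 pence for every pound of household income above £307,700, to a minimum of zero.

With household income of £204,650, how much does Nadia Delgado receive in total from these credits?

Veteran's Credit: income exceeds £143,000 by £61,650, which is 21 full-or-partial £3,000 increments; reduction = 21 × £250 = £5,250, leaving £625.
Adoption Credit: 12% of the £950 excess over £203,700 is £114; credit = £1,525 − £114 = £1,411.
Renter's Relief Credit: £204,650 is at or below the £307,700 threshold, so the full £6,775 applies.
Total: £625 + £1,411 + £6,775 = £8,811.

£8,811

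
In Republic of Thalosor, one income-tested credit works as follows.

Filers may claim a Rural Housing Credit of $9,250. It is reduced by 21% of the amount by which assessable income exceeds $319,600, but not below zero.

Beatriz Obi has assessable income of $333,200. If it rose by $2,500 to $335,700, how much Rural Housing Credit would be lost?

$525

At $333,200 — 21% of the $13,600 excess over $319,600 is $2,856; credit = $9,250 − $2,856 = $6,394.
At $335,700 — 21% of the $16,100 excess over $319,600 is $3,381; credit = $9,250 − $3,381 = $5,869.
Lost: $6,394 − $5,869 = $525.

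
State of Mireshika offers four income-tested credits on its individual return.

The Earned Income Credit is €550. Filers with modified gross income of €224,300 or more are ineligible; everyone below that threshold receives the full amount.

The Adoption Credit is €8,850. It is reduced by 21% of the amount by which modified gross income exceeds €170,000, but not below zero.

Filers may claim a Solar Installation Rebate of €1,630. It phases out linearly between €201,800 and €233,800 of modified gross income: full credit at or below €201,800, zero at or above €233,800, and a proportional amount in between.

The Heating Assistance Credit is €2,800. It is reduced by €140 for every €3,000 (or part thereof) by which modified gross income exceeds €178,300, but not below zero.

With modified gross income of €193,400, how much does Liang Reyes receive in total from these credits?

€8,076

Earned Income Credit: €193,400 is below the €224,300 cutoff, so the full €550 applies.
Adoption Credit: 21% of the €23,400 excess over €170,000 is €4,914; credit = €8,850 − €4,914 = €3,936.
Solar Installation Rebate: €193,400 is at or below the €201,800 threshold, so the full €1,630 applies.
Heating Assistance Credit: income exceeds €178,300 by €15,100, which is 6 full-or-partial €3,000 increments; reduction = 6 × €140 = €840, leaving €1,960.
Total: €550 + €3,936 + €1,630 + €1,960 = €8,076.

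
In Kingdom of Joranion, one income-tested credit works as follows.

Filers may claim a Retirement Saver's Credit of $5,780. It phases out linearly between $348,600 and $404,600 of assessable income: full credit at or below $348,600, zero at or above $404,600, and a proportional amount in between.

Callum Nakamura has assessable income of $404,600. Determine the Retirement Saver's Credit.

$0

Retirement Saver's Credit: $404,600 is at or above $404,600, so the credit is $0.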